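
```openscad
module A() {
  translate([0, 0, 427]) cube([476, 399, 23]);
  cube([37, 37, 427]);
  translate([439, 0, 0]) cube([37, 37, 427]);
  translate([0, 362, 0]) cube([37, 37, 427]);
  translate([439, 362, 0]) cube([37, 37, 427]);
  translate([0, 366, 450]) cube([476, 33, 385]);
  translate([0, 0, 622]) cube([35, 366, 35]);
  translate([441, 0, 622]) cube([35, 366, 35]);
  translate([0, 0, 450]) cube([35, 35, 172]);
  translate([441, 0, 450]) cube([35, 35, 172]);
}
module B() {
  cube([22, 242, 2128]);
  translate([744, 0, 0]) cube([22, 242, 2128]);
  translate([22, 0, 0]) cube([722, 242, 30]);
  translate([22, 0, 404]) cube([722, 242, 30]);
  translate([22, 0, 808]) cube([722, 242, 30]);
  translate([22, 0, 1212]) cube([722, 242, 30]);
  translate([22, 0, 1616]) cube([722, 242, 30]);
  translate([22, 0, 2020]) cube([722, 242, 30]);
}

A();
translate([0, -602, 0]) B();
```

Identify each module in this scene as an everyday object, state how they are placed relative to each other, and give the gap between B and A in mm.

The bookshelf's nearest face is 360 mm from the chair's −y face.

A is a chair. B is a bookshelf. The bookshelf is on the floor beside the chair on its −y side. The gap between the bookshelf and the chair is 360 mm.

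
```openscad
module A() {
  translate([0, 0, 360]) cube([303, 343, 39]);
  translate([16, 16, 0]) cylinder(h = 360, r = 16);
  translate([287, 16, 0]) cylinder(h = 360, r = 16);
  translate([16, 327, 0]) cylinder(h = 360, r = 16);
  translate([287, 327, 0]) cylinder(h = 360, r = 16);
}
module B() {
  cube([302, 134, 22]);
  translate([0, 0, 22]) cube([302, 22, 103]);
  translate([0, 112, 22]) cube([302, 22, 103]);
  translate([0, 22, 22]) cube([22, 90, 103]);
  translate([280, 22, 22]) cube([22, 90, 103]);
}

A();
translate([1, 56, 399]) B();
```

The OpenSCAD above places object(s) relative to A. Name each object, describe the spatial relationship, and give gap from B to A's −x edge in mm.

The open box's min-x is at 1; the stool's min-x is 0; gap = 1 mm.

A is a stool. B is an open box. The open box is on top of the stool. The gap from the open box to the stool's −x edge is 1 mm.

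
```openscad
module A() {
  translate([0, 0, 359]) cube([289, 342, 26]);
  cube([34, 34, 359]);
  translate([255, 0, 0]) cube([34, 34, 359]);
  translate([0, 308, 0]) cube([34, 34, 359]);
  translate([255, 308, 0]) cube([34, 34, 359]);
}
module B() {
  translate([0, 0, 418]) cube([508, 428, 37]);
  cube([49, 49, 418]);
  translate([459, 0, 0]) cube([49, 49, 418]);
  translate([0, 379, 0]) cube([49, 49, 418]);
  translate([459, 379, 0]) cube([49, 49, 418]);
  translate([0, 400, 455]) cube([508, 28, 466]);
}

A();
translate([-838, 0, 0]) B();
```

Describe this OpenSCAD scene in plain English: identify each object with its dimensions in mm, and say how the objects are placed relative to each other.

A is a four-legged stool. The seat is 289×342 mm, 26 mm thick, top at z = 385 mm. It stands on four square legs, each 34×34 mm in cross-section, from z = 0 to the seat underside, each flush with a corner of the seat.

B is a chair: 508×428 mm seat, 37 mm thick, top at z = 455 mm, on four 49 mm square corner legs flush with the seat edges. A 28 mm thick backrest slab spans the full seat width, extending 466 mm above the seat top, its back face flush with the seat's +y edge.

The chair is on the floor beside the stool on its −x side.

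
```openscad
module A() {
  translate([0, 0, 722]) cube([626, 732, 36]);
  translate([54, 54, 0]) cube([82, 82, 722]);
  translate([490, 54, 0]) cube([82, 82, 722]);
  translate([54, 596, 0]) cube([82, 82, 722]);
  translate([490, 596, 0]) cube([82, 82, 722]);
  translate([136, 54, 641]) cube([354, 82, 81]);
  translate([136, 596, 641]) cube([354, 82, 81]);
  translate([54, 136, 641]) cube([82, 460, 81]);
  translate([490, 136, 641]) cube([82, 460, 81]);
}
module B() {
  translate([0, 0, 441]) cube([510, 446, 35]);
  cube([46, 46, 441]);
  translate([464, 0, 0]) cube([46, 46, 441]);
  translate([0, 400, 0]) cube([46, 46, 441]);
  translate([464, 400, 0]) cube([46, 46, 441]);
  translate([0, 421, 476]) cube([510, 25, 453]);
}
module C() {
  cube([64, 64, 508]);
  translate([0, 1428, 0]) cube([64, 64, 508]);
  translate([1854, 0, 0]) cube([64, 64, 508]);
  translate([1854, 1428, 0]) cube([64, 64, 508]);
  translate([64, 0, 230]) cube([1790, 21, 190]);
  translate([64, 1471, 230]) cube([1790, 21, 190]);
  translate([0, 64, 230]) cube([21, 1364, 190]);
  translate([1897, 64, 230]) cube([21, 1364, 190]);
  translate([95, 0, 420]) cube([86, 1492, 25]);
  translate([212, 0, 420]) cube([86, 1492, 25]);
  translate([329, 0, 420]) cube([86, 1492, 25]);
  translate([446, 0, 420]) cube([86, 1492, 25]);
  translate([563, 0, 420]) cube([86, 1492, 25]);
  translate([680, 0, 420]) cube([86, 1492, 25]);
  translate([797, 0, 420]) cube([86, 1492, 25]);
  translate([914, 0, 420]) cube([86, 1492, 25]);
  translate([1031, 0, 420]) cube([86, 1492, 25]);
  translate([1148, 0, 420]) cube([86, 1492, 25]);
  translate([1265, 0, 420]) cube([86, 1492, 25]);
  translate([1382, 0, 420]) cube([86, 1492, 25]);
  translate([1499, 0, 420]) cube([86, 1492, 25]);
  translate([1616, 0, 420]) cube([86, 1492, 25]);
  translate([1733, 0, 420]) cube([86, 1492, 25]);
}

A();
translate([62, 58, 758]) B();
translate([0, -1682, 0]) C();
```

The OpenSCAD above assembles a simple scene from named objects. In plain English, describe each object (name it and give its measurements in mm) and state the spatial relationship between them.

A is a rectangular dining table. The top is 626×732×36 mm with its upper surface at z = 758 mm. It stands on four 82×82 mm square legs, each inset 54 mm from the nearest pair of top edges, running from the floor to the underside of the top. Four apron rails, 82 mm thick and 81 mm tall, run between adjacent legs with their top edges flush with the underside of the top and their outer faces flush with the legs' outer faces.

B is a chair: 510×446 mm seat, 35 mm thick, top at z = 476 mm, on four 46 mm square corner legs flush with the seat edges. A 25 mm thick backrest slab spans the full seat width, extending 453 mm above the seat top, its back face flush with the seat's +y edge.

C is a bed frame 1918 mm long (x) by 1492 mm wide (y). Four 64×64 mm corner posts, 508 mm tall, at the corners of the footprint. Four rails of 21 mm thickness and 190 mm height run between adjacent posts with their undersides at z = 230 mm, their outer faces flush with the outside of the frame (the two x-running rails run between the posts' inner faces; the two y-running rails run between the posts' inner faces). 15 slats, each 86 mm wide (x) and 25 mm thick, lie across the top of the two x-running rails, running the full 1492 mm width of the frame in y; the slats are evenly spaced along x between the inner faces of the end posts with equal gaps (rounded down to the nearest mm) at the −x end and between each pair — any rounding remainder accumulates at the +x end.

The chair is on top of the table. The bed frame is on the floor beside the table on its −y side.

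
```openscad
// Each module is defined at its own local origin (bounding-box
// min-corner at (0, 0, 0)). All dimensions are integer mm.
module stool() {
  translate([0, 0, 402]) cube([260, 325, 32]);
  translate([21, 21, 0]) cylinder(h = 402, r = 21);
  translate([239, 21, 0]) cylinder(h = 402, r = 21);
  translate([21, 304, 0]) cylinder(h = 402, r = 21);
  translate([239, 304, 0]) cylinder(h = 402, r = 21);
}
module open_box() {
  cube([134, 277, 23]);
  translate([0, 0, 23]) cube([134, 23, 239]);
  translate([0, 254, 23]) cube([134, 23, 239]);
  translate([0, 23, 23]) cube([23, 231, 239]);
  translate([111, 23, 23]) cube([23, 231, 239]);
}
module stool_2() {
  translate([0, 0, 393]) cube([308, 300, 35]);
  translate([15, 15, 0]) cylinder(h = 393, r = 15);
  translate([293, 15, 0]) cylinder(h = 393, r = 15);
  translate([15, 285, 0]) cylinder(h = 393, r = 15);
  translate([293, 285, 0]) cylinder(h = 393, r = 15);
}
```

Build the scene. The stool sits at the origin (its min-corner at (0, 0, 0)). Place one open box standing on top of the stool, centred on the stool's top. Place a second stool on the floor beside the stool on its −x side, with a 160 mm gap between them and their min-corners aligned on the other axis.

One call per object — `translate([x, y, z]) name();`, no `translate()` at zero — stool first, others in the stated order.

stool();
translate([63, 24, 434]) open_box();
translate([-468, 0, 0]) stool_2();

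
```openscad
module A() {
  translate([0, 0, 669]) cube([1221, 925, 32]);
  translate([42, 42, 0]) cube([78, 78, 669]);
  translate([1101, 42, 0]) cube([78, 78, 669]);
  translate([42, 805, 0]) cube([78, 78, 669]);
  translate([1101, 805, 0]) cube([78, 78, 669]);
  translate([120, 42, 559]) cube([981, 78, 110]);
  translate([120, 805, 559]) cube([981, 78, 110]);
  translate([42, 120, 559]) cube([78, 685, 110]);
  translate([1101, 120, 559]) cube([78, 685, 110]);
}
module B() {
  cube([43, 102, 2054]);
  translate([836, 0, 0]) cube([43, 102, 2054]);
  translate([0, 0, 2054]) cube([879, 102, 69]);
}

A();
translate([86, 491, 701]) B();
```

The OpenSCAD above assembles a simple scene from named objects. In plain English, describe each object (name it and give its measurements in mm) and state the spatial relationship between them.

A is a table: top 1221 mm (x) × 925 mm (y), 32 mm thick, upper face at z = 701 mm, on four 78×78 mm square legs, each inset 42 mm from the nearest pair of top edges, running from z = 0 to the bottom of the top. Four apron rails, 78 mm thick and 110 mm tall, run between adjacent legs with their top edges flush with the underside of the top and their outer faces flush with the legs' outer faces.

B is a rectangular door frame: two vertical jambs of 43×102 mm section, 2054 mm tall, with a clear opening 793 mm wide between their inner faces. A header 69 mm tall and 102 mm deep lies on top of the jambs and spans the full outside width.

The door frame is on top of the table.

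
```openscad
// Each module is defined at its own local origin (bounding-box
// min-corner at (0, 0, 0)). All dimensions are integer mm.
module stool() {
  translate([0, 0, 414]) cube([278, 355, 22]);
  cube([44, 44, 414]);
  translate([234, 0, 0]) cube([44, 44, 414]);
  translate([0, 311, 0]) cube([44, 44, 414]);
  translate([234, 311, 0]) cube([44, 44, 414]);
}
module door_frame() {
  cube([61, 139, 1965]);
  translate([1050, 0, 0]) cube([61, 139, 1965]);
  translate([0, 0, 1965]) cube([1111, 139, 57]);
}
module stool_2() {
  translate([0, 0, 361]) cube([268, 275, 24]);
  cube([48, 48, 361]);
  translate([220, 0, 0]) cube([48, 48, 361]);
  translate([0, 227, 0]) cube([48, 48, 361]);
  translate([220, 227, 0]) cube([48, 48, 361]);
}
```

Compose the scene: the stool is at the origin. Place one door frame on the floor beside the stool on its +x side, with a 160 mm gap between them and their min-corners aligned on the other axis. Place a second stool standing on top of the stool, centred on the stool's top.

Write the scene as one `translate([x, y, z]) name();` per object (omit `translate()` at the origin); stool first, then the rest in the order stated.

stool();
translate([438, 0, 0]) door_frame();
translate([5, 40, 436]) stool_2();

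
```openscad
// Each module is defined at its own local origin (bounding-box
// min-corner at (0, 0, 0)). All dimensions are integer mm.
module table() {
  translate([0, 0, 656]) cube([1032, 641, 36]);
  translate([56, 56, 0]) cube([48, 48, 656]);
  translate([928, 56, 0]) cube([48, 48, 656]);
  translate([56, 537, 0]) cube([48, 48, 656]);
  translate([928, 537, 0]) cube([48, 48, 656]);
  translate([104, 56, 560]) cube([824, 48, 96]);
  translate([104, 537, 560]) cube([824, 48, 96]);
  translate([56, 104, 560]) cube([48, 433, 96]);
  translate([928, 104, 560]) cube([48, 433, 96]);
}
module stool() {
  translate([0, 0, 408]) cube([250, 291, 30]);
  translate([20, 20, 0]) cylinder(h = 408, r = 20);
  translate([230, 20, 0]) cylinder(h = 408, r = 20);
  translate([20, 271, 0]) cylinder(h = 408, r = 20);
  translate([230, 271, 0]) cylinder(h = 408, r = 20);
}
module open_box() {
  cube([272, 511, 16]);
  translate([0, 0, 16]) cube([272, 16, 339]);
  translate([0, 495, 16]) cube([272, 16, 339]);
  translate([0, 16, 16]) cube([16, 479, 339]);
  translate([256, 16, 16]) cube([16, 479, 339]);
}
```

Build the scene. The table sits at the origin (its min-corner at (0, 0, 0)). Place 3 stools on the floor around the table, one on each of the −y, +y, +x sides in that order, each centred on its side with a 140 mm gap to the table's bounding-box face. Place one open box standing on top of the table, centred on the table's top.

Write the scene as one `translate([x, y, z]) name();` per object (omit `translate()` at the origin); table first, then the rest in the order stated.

table();
translate([391, -431, 0]) stool();
translate([391, 781, 0]) stool();
translate([1172, 175, 0]) stool();
translate([380, 65, 692]) open_box();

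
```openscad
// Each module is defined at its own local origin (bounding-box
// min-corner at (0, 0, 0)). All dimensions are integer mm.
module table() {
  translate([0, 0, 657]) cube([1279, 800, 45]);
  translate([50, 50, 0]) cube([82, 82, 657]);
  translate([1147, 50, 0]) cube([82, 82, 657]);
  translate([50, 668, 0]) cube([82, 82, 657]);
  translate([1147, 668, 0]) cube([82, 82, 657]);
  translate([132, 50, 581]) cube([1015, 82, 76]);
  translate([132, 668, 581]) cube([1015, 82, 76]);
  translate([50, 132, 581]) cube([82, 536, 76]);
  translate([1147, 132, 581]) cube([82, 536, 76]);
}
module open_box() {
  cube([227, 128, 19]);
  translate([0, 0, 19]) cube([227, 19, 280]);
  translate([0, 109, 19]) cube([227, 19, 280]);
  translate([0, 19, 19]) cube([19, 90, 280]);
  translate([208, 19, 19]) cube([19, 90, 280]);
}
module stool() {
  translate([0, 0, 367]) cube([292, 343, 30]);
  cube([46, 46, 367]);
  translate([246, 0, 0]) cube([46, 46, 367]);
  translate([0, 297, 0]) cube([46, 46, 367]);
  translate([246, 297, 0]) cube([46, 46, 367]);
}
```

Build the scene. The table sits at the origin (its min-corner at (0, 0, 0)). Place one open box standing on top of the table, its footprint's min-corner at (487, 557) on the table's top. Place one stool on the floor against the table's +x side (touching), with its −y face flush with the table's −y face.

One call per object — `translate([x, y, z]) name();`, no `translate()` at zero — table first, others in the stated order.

table();
translate([487, 557, 702]) open_box();
translate([1279, 0, 0]) stool();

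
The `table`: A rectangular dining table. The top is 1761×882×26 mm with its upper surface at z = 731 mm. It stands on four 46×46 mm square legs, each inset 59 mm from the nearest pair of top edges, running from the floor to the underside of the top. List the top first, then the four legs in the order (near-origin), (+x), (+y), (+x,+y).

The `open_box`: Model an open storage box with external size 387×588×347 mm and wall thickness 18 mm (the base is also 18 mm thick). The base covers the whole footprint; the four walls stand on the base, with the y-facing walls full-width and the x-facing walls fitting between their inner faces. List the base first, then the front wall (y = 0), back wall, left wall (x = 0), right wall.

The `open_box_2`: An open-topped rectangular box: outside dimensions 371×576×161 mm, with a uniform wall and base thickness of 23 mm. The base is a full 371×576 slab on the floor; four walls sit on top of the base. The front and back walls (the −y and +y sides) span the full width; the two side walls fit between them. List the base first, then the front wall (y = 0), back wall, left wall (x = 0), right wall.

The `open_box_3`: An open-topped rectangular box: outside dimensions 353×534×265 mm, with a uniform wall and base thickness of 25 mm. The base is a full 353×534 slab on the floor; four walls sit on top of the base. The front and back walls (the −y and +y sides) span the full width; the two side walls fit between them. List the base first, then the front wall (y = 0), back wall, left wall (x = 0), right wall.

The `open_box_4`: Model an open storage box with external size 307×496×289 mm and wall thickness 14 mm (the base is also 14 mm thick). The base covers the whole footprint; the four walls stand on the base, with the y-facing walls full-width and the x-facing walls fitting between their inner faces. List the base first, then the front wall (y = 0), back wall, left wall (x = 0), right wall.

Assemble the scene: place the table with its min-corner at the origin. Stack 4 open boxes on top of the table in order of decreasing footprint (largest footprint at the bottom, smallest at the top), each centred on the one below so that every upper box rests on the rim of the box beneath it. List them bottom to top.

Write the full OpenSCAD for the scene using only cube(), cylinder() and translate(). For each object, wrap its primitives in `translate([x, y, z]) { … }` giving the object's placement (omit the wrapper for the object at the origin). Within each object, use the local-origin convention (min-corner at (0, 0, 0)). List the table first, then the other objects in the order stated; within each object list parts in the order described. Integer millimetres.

translate([0, 0, 705]) cube([1761, 882, 26]);
translate([59, 59, 0]) cube([46, 46, 705]);
translate([1656, 59, 0]) cube([46, 46, 705]);
translate([59, 777, 0]) cube([46, 46, 705]);
translate([1656, 777, 0]) cube([46, 46, 705]);
translate([687, 147, 731]) {
  cube([387, 588, 18]);
  translate([0, 0, 18]) cube([387, 18, 329]);
  translate([0, 570, 18]) cube([387, 18, 329]);
  translate([0, 18, 18]) cube([18, 552, 329]);
  translate([369, 18, 18]) cube([18, 552, 329]);
}
translate([695, 153, 1078]) {
  cube([371, 576, 23]);
  translate([0, 0, 23]) cube([371, 23, 138]);
  translate([0, 553, 23]) cube([371, 23, 138]);
  translate([0, 23, 23]) cube([23, 530, 138]);
  translate([348, 23, 23]) cube([23, 530, 138]);
}
translate([704, 174, 1239]) {
  cube([353, 534, 25]);
  translate([0, 0, 25]) cube([353, 25, 240]);
  translate([0, 509, 25]) cube([353, 25, 240]);
  translate([0, 25, 25]) cube([25, 484, 240]);
  translate([328, 25, 25]) cube([25, 484, 240]);
}
translate([727, 193, 1504]) {
  cube([307, 496, 14]);
  translate([0, 0, 14]) cube([307, 14, 275]);
  translate([0, 482, 14]) cube([307, 14, 275]);
  translate([0, 14, 14]) cube([14, 468, 275]);
  translate([293, 14, 14]) cube([14, 468, 275]);
}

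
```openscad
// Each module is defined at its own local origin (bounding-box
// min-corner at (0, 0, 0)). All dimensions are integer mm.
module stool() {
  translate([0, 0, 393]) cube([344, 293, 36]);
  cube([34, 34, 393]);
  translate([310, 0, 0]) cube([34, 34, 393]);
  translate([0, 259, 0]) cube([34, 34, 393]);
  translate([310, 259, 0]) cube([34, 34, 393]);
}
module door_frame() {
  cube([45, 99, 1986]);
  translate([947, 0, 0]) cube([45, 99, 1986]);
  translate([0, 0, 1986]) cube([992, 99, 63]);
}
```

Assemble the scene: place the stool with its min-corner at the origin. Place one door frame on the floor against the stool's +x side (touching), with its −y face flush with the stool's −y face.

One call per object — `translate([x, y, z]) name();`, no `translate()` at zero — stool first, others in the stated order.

stool();
translate([344, 0, 0]) door_frame();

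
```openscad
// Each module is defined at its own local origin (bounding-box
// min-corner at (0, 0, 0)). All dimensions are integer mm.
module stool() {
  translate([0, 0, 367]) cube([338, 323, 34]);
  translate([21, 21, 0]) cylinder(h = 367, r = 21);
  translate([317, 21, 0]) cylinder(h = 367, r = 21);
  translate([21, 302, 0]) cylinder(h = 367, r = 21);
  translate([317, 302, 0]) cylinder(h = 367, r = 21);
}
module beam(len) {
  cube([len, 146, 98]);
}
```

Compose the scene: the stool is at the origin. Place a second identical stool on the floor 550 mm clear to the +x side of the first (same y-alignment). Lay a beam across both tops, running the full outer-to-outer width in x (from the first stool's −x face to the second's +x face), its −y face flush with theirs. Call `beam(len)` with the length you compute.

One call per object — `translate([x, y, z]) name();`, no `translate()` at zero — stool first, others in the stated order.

stool();
translate([888, 0, 0]) stool();
translate([0, 0, 401]) beam(1226);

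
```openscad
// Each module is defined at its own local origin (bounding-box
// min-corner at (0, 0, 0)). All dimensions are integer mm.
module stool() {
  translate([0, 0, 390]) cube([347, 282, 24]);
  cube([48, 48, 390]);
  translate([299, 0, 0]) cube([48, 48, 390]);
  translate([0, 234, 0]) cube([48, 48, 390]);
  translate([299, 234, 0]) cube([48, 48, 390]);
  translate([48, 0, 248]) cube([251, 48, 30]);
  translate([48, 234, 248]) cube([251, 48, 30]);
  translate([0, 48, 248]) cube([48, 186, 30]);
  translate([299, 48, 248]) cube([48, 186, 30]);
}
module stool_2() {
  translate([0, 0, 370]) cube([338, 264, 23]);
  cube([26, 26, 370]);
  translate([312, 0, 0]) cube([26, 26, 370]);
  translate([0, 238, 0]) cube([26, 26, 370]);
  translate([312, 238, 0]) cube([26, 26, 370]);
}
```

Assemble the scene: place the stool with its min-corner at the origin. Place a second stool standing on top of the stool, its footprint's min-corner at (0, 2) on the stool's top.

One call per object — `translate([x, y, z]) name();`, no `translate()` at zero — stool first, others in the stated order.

stool();
translate([0, 2, 414]) stool_2();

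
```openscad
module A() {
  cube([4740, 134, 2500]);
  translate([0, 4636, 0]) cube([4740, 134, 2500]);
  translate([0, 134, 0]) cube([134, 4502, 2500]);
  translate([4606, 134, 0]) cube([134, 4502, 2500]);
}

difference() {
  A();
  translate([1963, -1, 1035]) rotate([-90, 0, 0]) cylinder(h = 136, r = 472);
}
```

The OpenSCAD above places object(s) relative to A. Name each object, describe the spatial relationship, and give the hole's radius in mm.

A is a house frame. The house frame has a circular hole through its front wall. The hole's radius is 472 mm.

The subtracted cylinder has r = 472 mm.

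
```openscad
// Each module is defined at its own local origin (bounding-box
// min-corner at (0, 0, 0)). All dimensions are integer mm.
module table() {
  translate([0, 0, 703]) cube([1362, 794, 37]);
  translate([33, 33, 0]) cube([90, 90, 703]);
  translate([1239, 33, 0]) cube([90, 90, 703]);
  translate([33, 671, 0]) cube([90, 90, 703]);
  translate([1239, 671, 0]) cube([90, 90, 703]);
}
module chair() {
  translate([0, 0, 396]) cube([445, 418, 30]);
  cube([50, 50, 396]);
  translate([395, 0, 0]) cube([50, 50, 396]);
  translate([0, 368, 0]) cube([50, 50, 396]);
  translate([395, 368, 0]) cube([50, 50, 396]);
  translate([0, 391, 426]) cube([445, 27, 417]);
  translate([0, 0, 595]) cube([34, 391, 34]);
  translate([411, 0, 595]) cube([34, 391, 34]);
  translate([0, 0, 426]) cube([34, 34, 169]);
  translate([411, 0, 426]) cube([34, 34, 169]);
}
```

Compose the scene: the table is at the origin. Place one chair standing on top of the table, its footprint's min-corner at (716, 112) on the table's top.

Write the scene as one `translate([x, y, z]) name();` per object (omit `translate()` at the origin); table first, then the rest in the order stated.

table();
translate([716, 112, 740]) chair();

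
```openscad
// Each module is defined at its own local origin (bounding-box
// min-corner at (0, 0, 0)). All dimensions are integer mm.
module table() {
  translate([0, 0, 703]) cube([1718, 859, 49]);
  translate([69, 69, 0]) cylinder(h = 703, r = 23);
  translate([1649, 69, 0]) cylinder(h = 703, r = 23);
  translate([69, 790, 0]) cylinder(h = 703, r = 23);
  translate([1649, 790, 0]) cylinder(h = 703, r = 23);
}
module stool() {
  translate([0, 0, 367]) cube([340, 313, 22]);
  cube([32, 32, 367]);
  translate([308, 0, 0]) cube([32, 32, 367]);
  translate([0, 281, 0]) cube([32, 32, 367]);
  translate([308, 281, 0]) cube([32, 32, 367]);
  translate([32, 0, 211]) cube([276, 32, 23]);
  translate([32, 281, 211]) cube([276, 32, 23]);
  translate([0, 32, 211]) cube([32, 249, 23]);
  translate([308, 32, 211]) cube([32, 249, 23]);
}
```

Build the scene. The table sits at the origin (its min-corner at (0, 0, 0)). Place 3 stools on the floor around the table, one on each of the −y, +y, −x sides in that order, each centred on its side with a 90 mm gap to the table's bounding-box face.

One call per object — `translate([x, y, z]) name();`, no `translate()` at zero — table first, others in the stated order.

table();
translate([689, -403, 0]) stool();
translate([689, 949, 0]) stool();
translate([-430, 273, 0]) stool();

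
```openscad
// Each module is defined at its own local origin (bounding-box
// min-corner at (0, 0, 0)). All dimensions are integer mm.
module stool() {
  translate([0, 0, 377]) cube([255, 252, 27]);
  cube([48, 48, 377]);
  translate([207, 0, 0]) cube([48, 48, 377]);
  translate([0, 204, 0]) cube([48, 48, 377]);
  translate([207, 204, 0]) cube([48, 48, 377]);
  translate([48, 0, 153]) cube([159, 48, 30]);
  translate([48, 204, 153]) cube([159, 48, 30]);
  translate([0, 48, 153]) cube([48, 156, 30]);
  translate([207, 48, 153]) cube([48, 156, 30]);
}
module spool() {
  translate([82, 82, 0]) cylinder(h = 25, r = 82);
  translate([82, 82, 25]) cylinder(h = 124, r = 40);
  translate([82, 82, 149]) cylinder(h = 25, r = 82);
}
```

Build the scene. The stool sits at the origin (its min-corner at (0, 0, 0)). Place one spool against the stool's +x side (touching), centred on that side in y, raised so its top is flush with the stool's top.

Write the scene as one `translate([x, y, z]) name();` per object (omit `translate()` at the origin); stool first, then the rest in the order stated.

stool();
translate([255, 44, 230]) spool();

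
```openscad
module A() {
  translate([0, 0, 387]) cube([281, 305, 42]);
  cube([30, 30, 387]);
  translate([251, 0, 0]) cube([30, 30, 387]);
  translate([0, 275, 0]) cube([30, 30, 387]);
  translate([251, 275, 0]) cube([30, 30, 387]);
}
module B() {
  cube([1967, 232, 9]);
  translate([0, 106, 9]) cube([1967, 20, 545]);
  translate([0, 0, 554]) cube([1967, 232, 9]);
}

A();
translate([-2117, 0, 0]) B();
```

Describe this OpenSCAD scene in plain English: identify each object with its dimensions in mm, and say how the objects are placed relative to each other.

A is a four-legged stool. The seat is 281×305 mm, 42 mm thick, top at z = 429 mm. It stands on four square legs, each 30×30 mm in cross-section, from z = 0 to the seat underside, each flush with a corner of the seat.

B is an I-beam lying along x, 1967 mm long. Overall section height 563 mm. Two flanges 232 mm wide (y) and 9 mm thick, one on the floor and one at the top; a web 20 mm thick runs between them, centred on the flange width.

The I-beam is on the floor beside the stool on its −x side.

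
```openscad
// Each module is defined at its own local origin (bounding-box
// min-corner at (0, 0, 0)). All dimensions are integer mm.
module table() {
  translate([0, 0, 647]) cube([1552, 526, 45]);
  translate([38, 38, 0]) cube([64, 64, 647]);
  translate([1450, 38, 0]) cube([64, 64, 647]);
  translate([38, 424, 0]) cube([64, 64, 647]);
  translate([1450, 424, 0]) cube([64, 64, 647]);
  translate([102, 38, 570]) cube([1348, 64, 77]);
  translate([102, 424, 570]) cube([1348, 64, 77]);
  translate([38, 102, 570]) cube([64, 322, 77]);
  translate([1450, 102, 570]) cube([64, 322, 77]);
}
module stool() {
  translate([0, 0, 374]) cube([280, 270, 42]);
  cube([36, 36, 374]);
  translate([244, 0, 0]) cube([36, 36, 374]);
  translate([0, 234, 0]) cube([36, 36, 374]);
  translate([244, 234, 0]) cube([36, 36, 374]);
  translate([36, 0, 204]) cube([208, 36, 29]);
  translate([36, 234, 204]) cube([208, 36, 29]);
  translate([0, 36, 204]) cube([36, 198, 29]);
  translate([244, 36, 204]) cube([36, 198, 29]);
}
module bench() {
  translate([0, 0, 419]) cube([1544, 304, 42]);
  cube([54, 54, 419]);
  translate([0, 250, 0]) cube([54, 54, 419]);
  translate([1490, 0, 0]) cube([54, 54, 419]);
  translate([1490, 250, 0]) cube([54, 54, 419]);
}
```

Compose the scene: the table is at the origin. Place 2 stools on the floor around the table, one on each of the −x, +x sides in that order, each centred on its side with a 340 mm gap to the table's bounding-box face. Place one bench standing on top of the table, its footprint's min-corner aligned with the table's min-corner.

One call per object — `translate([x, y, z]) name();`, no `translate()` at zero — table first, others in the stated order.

table();
translate([-620, 128, 0]) stool();
translate([1892, 128, 0]) stool();
translate([0, 0, 692]) bench();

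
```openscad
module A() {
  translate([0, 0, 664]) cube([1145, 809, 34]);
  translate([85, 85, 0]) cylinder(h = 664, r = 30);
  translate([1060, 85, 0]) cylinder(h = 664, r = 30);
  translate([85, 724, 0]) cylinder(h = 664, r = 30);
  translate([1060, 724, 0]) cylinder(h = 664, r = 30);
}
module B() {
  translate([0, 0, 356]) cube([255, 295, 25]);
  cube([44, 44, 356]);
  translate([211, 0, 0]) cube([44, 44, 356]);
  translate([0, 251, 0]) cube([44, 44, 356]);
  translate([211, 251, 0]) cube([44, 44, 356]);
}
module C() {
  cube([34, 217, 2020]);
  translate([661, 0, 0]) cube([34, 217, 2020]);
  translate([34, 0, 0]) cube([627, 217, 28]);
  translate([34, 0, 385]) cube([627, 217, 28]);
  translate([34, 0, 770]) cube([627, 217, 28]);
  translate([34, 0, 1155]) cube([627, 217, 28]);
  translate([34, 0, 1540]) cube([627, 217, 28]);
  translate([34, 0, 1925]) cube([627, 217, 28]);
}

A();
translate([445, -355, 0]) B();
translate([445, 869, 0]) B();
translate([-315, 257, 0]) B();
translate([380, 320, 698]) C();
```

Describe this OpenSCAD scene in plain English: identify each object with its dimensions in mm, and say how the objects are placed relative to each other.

A is a table: top 1145 mm (x) × 809 mm (y), 34 mm thick, upper face at z = 698 mm, on four round legs of 60 mm diameter, each leg's bounding box inset 55 mm from the nearest pair of top edges, running from z = 0 to the bottom of the top.

B is a simple wooden stool: a rectangular seat 255 mm (x) by 295 mm (y), 25 mm thick, top face at z = 381 mm, on four square legs, each 44×44 mm in cross-section. The legs rest on z = 0, each flush with a corner of the seat.

C is an open bookshelf. Two side panels, each 34 mm thick, 217 mm deep and 2020 mm tall, stand 695 mm apart (outside-to-outside). Between them sit 6 shelves, each 28 mm thick and 217 mm deep, spanning the full gap between the sides. The bottom shelf rests on the floor (its underside at z = 0) and the clear gap between one shelf's top and the next shelf's underside is 357 mm.

Three stools sit around the table at the −y, +y, −x sides. The bookshelf is on top of the table.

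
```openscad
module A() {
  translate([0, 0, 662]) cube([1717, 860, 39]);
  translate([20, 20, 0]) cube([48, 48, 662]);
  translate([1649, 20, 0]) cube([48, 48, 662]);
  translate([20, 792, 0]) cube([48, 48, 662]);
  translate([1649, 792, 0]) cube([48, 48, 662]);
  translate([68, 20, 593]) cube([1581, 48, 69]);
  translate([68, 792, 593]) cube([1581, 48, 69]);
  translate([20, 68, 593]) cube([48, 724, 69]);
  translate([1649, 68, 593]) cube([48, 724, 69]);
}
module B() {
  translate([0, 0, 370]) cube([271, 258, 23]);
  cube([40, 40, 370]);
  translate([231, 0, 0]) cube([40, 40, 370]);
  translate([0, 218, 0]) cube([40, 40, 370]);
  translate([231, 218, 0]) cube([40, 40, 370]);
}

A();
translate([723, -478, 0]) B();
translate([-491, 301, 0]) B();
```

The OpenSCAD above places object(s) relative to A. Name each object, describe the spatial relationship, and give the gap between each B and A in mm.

Each stool's nearest face is 220 mm from the table's bounding box.

A is a table. B is a stool. Two stools sit around the table at the −y, −x sides. The gap between each stool and the table is 220 mm.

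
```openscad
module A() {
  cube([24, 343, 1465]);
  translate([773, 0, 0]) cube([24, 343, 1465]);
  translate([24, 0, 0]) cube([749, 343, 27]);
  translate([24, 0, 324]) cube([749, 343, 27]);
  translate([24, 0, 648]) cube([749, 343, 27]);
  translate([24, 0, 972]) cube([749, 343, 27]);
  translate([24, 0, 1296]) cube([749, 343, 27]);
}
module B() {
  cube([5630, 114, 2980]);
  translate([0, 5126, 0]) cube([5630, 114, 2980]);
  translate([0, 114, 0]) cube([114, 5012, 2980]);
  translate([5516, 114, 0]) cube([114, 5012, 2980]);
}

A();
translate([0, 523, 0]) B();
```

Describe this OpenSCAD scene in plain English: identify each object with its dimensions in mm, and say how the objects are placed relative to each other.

A is a bookshelf 797 mm wide overall, 343 mm deep and 1465 mm tall. The two sides are 24 mm thick vertical panels. 5 horizontal shelves of 27 mm thickness span between the inner faces of the sides; the lowest shelf sits on the floor and shelves are stacked with a clear vertical gap of 297 mm between each pair.

B is the wall frame of a small rectangular building: four walls, each 2980 mm tall and 114 mm thick, enclosing a footprint 5630 mm (x) by 5240 mm (y) outside-to-outside, with no floor or roof. The front and back walls (the −y and +y sides) span the full width; the two side walls fit between them.

The house frame is on the floor beside the bookshelf on its +y side.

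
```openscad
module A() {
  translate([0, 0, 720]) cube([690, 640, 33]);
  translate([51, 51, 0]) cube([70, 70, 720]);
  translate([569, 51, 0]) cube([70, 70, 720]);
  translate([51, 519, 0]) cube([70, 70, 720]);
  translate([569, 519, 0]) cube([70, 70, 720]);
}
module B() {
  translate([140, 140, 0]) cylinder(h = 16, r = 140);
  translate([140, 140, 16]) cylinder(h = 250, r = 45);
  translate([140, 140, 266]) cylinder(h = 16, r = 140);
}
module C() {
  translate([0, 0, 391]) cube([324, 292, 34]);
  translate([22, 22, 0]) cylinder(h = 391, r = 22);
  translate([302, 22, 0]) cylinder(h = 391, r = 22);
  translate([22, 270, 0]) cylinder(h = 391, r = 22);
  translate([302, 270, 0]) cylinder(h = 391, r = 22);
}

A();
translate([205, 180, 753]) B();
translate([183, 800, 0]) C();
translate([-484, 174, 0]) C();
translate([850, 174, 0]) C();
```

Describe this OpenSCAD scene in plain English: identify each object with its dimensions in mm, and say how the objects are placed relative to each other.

A is a table: top 690 mm (x) × 640 mm (y), 33 mm thick, upper face at z = 753 mm, on four 70×70 mm square legs, each inset 51 mm from the nearest pair of top edges, running from z = 0 to the bottom of the top.

B is a spool: two coaxial disc flanges of radius 140 mm and thickness 16 mm, joined by a core cylinder of radius 45 mm and height 250 mm. The lower flange rests on z = 0 and the three cylinders share a vertical axis.

C is a simple wooden stool: a rectangular seat 324 mm (x) by 292 mm (y), 34 mm thick, top face at z = 425 mm, on four round legs, each 44 mm in diameter. The legs rest on z = 0, each leg's axis is inset half a diameter from the nearest pair of seat edges (so the leg's bounding box is flush with the corner).

The spool is on top of the table, centred. Three stools sit around the table at the +y, −x, +x sides.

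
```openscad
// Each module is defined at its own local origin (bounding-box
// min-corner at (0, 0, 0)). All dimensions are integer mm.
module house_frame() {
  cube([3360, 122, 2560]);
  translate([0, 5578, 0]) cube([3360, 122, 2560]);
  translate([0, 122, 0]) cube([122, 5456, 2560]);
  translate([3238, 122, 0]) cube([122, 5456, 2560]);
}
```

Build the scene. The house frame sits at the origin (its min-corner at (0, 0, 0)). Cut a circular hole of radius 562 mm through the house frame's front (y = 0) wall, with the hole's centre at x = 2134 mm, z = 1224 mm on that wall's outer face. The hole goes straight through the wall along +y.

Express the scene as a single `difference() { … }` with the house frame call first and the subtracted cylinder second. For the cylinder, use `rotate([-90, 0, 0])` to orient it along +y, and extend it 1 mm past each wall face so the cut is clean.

difference() {
  house_frame();
  translate([2134, -1, 1224]) rotate([-90, 0, 0]) cylinder(h = 124, r = 562);
}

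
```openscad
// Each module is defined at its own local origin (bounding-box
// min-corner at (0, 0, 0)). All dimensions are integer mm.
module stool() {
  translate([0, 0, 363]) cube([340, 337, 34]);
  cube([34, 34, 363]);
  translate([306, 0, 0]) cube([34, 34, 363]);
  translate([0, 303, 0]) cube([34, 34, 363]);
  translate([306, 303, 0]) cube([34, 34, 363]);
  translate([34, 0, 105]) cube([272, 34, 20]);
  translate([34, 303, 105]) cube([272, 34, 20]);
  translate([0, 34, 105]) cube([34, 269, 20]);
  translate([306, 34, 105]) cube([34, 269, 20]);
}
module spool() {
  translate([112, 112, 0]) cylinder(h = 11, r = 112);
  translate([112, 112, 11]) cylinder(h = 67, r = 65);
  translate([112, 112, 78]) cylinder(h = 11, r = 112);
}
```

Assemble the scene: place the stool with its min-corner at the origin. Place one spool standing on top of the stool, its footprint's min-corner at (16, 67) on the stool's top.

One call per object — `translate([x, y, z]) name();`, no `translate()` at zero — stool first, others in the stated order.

stool();
translate([16, 67, 397]) spool();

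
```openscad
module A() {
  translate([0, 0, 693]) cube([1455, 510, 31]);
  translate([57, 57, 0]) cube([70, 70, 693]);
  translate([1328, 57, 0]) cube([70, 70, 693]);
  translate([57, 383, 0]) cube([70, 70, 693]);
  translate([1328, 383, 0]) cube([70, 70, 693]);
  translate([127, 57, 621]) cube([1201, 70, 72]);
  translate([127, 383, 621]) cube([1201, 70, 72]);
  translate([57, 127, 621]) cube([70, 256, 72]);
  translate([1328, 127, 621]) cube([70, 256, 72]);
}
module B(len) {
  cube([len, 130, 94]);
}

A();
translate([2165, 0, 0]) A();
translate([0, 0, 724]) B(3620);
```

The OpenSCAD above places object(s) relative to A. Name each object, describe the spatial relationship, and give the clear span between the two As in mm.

A is a table. B is a beam. A beam spans the tops of two tables. The clear span between the two tables is 710 mm.

Second table starts at x = 2165; first ends at x = 1455; clear span = 2165 − 1455 = 710 mm.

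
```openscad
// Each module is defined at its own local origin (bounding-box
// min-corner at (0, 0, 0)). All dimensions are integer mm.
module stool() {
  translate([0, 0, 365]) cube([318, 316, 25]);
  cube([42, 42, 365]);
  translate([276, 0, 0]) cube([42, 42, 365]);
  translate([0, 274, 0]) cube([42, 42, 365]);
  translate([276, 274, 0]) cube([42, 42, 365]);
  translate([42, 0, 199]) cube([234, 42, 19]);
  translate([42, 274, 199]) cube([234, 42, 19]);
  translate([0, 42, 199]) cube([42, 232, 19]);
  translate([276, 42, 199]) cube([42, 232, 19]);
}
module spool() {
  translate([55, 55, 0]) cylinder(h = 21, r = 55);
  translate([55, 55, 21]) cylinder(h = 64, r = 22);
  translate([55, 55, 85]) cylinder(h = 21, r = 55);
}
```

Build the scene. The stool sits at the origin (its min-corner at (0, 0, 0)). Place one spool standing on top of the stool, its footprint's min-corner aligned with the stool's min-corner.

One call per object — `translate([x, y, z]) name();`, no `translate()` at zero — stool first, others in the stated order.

stool();
translate([0, 0, 390]) spool();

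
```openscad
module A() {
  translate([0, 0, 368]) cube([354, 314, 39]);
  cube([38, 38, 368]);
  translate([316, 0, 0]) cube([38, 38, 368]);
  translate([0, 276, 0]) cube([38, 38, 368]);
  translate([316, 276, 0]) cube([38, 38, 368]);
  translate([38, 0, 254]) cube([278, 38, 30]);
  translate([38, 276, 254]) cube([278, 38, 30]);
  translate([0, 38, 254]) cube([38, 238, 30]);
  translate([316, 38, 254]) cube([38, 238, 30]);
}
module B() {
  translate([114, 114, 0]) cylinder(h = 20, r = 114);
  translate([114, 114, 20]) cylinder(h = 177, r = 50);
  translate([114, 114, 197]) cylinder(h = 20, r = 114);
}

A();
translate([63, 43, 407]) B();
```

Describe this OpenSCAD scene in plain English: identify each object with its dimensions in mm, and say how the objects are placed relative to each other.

A is a four-legged stool. The seat is 354×314 mm, 39 mm thick, top at z = 407 mm. It stands on four square legs, each 38×38 mm in cross-section, from z = 0 to the seat underside, each flush with a corner of the seat. Four stretchers, 38 mm wide and 30 mm tall, connect adjacent legs with their undersides at z = 254 mm, each running between the inner faces of the legs it joins and aligned with the legs' outer faces on the other axis.

B is a spool: two coaxial disc flanges of radius 114 mm and thickness 20 mm, joined by a core cylinder of radius 50 mm and height 177 mm. The lower flange rests on z = 0 and the three cylinders share a vertical axis.

The spool is on top of the stool, centred.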